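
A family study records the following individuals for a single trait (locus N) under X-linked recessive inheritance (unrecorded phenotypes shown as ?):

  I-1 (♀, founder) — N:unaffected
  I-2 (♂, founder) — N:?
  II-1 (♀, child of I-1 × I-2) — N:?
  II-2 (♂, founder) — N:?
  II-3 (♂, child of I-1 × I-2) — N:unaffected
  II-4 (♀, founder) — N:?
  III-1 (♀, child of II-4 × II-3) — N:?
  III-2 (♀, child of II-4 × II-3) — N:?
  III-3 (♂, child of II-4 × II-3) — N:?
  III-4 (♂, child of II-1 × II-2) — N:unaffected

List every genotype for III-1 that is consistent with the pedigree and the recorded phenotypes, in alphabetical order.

III-1 ∈ {X^NX^N, X^NX^n}

N/I-1 un ·: X^NX^N|X^NX^n
N/I-2 ? ·: X^NY|X^nY
N/II-1 ? I-1×I-2: X^NX^N|X^NX^n
N/II-2 ? ·: X^NY|X^nY
N/II-3 un I-1×I-2: X^NY
N/II-4 ? ·: X^NX^N|X^NX^n|X^nX^n
N/III-1 ? II-4×II-3: X^NX^N|X^NX^n
N/III-2 ? II-4×II-3: X^NX^N|X^NX^n
N/III-3 ? II-4×II-3: X^NY|X^nY
N/III-4 un II-1×II-2: X^NY
⇒ N over [I-1,I-2,II-1,II-2,II-3,II-4,III-1,III-2,III-3,III-4]: 100 consistent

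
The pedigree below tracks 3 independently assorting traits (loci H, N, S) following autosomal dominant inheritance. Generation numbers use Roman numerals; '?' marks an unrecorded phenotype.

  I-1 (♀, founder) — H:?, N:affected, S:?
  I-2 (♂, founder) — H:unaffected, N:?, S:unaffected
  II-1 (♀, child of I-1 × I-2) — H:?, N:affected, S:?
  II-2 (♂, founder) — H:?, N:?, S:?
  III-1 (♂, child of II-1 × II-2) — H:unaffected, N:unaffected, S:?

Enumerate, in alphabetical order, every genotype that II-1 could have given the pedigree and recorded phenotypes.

II-1 ∈ {Hh Nn Ss, Hh Nn ss, hh Nn Ss, hh Nn ss}

H/I-1 ? ·: hh|Hh|HH
H/I-2 un ·: hh
H/II-1 ? I-1×I-2: hh|Hh
H/II-2 ? ·: hh|Hh
H/III-1 un II-1×II-2: hh
⇒ H over [I-1,I-2,II-1,II-2,III-1]: 8 consistent
N/I-1 aff ·: Nn|NN
N/I-2 ? ·: nn|Nn|NN
N/II-1 aff I-1×I-2: Nn
N/II-2 ? ·: nn|Nn
N/III-1 un II-1×II-2: nn
⇒ N over [I-1,I-2,II-1,II-2,III-1]: 10 consistent
S/I-1 ? ·: ss|Ss|SS
S/I-2 un ·: ss
S/II-1 ? I-1×I-2: ss|Ss
S/II-2 ? ·: ss|Ss|SS
S/III-1 ? II-1×II-2: ss|Ss|SS
⇒ S over [I-1,I-2,II-1,II-2,III-1]: 22 consistent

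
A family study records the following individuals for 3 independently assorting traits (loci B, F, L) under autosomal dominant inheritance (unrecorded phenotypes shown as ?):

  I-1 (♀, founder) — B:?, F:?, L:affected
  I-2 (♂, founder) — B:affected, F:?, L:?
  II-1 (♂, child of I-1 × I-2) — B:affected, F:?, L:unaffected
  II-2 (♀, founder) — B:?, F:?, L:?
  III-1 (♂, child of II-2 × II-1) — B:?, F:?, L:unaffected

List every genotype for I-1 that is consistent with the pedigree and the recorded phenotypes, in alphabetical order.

B/I-1 ? ·: bb|Bb|BB
B/I-2 aff ·: Bb|BB
B/II-1 aff I-1×I-2: Bb|BB
B/II-2 ? ·: bb|Bb|BB
B/III-1 ? II-2×II-1: bb|Bb|BB
⇒ B over [I-1,I-2,II-1,II-2,III-1]: 51 consistent
F/I-1 ? ·: ff|Ff|FF
F/I-2 ? ·: ff|Ff|FF
F/II-1 ? I-1×I-2: ff|Ff|FF
F/II-2 ? ·: ff|Ff|FF
F/III-1 ? II-2×II-1: ff|Ff|FF
⇒ F over [I-1,I-2,II-1,II-2,III-1]: 81 consistent
L/I-1 aff ·: Ll
L/I-2 ? ·: ll|Ll
L/II-1 un I-1×I-2: ll
L/II-2 ? ·: ll|Ll
L/III-1 un II-2×II-1: ll
⇒ L over [I-1,I-2,II-1,II-2,III-1]: 4 consistent

I-1 ∈ {BB FF Ll, BB Ff Ll, BB ff Ll, Bb FF Ll, Bb Ff Ll, Bb ff Ll, bb FF Ll, bb Ff Ll, bb ff Ll}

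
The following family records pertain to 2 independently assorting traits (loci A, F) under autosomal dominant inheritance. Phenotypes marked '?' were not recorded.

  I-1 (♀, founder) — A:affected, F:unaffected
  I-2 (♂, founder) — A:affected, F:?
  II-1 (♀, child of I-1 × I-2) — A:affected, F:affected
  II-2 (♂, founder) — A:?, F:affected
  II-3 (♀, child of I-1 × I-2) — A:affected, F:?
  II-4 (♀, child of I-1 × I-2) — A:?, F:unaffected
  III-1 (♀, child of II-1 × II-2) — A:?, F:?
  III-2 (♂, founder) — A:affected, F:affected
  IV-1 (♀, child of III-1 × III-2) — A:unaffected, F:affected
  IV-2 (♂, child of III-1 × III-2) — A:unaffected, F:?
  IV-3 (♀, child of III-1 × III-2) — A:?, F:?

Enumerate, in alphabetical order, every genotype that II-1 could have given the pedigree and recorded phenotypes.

A/I-1 aff ·: Aa|AA
A/I-2 aff ·: Aa|AA
A/II-1 aff I-1×I-2: Aa|AA
A/II-2 ? ·: aa|Aa|AA
A/II-3 aff I-1×I-2: Aa|AA
A/II-4 ? I-1×I-2: aa|Aa|AA
A/III-1 ? II-1×II-2: aa|Aa
A/III-2 aff ·: Aa
A/IV-1 un III-1×III-2: aa
A/IV-2 un III-1×III-2: aa
A/IV-3 ? III-1×III-2: aa|Aa|AA
⇒ A over [I-1,I-2,II-1,II-2,II-3,II-4,III-1,III-2,IV-1,IV-2,IV-3]: 272 consistent
F/I-1 un ·: ff
F/I-2 ? ·: Ff
F/II-1 aff I-1×I-2: Ff
F/II-2 aff ·: Ff|FF
F/II-3 ? I-1×I-2: ff|Ff
F/II-4 un I-1×I-2: ff
F/III-1 ? II-1×II-2: ff|Ff|FF
F/III-2 aff ·: Ff|FF
F/IV-1 aff III-1×III-2: Ff|FF
F/IV-2 ? III-1×III-2: ff|Ff|FF
F/IV-3 ? III-1×III-2: ff|Ff|FF
⇒ F over [I-1,I-2,II-1,II-2,II-3,II-4,III-1,III-2,IV-1,IV-2,IV-3]: 150 consistent

II-1 ∈ {AA Ff, Aa Ff}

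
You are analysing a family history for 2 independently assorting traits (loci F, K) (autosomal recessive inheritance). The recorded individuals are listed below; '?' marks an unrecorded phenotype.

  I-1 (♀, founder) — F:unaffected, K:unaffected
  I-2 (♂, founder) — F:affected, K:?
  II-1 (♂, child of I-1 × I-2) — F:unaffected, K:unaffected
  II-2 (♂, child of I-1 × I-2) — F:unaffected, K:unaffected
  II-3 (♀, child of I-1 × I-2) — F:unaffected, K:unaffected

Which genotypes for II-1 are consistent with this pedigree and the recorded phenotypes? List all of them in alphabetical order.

II-1 ∈ {Ff KK, Ff Kk}

F/I-1 un ·: FF|Ff
F/I-2 aff ·: ff
F/II-1 un I-1×I-2: Ff
F/II-2 un I-1×I-2: Ff
F/II-3 un I-1×I-2: Ff
⇒ F over [I-1,I-2,II-1,II-2,II-3]: 2 consistent
K/I-1 un ·: KK|Kk
K/I-2 ? ·: KK|Kk|kk
K/II-1 un I-1×I-2: KK|Kk
K/II-2 un I-1×I-2: KK|Kk
K/II-3 un I-1×I-2: KK|Kk
⇒ K over [I-1,I-2,II-1,II-2,II-3]: 27 consistent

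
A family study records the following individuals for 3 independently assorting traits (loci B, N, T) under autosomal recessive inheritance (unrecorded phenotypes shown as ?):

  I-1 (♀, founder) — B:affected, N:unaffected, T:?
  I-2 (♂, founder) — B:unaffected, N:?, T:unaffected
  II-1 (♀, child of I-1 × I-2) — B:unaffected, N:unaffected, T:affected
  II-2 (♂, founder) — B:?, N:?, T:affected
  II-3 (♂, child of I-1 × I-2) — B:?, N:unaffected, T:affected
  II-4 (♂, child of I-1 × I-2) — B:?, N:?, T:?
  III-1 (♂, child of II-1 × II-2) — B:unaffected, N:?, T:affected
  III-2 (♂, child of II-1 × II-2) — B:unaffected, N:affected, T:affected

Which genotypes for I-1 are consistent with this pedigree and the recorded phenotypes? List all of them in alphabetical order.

I-1 ∈ {bb NN Tt, bb NN tt, bb Nn Tt, bb Nn tt}

B/I-1 aff ·: bb
B/I-2 un ·: BB|Bb
B/II-1 un I-1×I-2: Bb
B/II-2 ? ·: BB|Bb|bb
B/II-3 ? I-1×I-2: Bb|bb
B/II-4 ? I-1×I-2: Bb|bb
B/III-1 un II-1×II-2: BB|Bb
B/III-2 un II-1×II-2: BB|Bb
⇒ B over [I-1,I-2,II-1,II-2,II-3,II-4,III-1,III-2]: 45 consistent
N/I-1 un ·: NN|Nn
N/I-2 ? ·: NN|Nn|nn
N/II-1 un I-1×I-2: Nn
N/II-2 ? ·: Nn|nn
N/II-3 un I-1×I-2: NN|Nn
N/II-4 ? I-1×I-2: NN|Nn|nn
N/III-1 ? II-1×II-2: NN|Nn|nn
N/III-2 aff II-1×II-2: nn
⇒ N over [I-1,I-2,II-1,II-2,II-3,II-4,III-1,III-2]: 85 consistent
T/I-1 ? ·: Tt|tt
T/I-2 un ·: Tt
T/II-1 aff I-1×I-2: tt
T/II-2 aff ·: tt
T/II-3 aff I-1×I-2: tt
T/II-4 ? I-1×I-2: TT|Tt|tt
T/III-1 aff II-1×II-2: tt
T/III-2 aff II-1×II-2: tt
⇒ T over [I-1,I-2,II-1,II-2,II-3,II-4,III-1,III-2]: 5 consistent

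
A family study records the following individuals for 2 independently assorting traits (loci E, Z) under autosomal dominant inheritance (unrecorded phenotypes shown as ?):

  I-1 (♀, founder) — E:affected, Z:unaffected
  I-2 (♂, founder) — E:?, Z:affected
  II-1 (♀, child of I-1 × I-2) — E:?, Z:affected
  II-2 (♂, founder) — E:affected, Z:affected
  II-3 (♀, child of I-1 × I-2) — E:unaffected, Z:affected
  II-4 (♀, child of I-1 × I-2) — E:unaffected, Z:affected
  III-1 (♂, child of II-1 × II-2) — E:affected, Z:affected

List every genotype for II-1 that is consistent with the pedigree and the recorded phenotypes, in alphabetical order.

II-1 ∈ {EE Zz, Ee Zz, ee Zz}

E/I-1 aff ·: Ee
E/I-2 ? ·: ee|Ee
E/II-1 ? I-1×I-2: ee|Ee|EE
E/II-2 aff ·: Ee|EE
E/II-3 un I-1×I-2: ee
E/II-4 un I-1×I-2: ee
E/III-1 aff II-1×II-2: Ee|EE
⇒ E over [I-1,I-2,II-1,II-2,II-3,II-4,III-1]: 15 consistent
Z/I-1 un ·: zz
Z/I-2 aff ·: Zz|ZZ
Z/II-1 aff I-1×I-2: Zz
Z/II-2 aff ·: Zz|ZZ
Z/II-3 aff I-1×I-2: Zz
Z/II-4 aff I-1×I-2: Zz
Z/III-1 aff II-1×II-2: Zz|ZZ
⇒ Z over [I-1,I-2,II-1,II-2,II-3,II-4,III-1]: 8 consistent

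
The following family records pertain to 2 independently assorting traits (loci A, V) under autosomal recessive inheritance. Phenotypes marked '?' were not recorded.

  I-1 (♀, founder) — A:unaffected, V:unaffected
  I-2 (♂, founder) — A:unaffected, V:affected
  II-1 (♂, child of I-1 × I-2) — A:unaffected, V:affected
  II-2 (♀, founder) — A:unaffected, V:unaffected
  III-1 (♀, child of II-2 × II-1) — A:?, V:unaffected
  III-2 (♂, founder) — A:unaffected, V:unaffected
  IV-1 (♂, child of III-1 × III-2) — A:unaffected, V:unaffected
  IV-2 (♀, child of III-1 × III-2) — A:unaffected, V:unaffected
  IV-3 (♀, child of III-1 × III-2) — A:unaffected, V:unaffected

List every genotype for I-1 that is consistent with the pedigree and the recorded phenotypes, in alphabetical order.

I-1 ∈ {AA Vv, Aa Vv}

A/I-1 un ·: AA|Aa
A/I-2 un ·: AA|Aa
A/II-1 un I-1×I-2: AA|Aa
A/II-2 un ·: AA|Aa
A/III-1 ? II-2×II-1: AA|Aa|aa
A/III-2 un ·: AA|Aa
A/IV-1 un III-1×III-2: AA|Aa
A/IV-2 un III-1×III-2: AA|Aa
A/IV-3 un III-1×III-2: AA|Aa
⇒ A over [I-1,I-2,II-1,II-2,III-1,III-2,IV-1,IV-2,IV-3]: 292 consistent
V/I-1 un ·: Vv
V/I-2 aff ·: vv
V/II-1 aff I-1×I-2: vv
V/II-2 un ·: VV|Vv
V/III-1 un II-2×II-1: Vv
V/III-2 un ·: VV|Vv
V/IV-1 un III-1×III-2: VV|Vv
V/IV-2 un III-1×III-2: VV|Vv
V/IV-3 un III-1×III-2: VV|Vv
⇒ V over [I-1,I-2,II-1,II-2,III-1,III-2,IV-1,IV-2,IV-3]: 32 consistent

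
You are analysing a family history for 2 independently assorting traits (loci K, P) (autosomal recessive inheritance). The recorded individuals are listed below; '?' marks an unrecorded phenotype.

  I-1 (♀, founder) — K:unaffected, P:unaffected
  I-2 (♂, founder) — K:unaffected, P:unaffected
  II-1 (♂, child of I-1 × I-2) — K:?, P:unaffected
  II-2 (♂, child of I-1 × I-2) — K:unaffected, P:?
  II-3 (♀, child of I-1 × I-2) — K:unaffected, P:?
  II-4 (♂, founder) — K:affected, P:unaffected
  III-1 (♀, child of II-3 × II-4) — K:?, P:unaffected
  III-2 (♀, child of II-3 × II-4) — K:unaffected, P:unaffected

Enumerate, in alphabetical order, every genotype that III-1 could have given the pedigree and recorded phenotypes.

K/I-1 un ·: KK|Kk
K/I-2 un ·: KK|Kk
K/II-1 ? I-1×I-2: KK|Kk|kk
K/II-2 un I-1×I-2: KK|Kk
K/II-3 un I-1×I-2: KK|Kk
K/II-4 aff ·: kk
K/III-1 ? II-3×II-4: Kk|kk
K/III-2 un II-3×II-4: Kk
⇒ K over [I-1,I-2,II-1,II-2,II-3,II-4,III-1,III-2]: 43 consistent
P/I-1 un ·: PP|Pp
P/I-2 un ·: PP|Pp
P/II-1 un I-1×I-2: PP|Pp
P/II-2 ? I-1×I-2: PP|Pp|pp
P/II-3 ? I-1×I-2: PP|Pp|pp
P/II-4 un ·: PP|Pp
P/III-1 un II-3×II-4: PP|Pp
P/III-2 un II-3×II-4: PP|Pp
⇒ P over [I-1,I-2,II-1,II-2,II-3,II-4,III-1,III-2]: 199 consistent

III-1 ∈ {Kk PP, Kk Pp, kk PP, kk Pp}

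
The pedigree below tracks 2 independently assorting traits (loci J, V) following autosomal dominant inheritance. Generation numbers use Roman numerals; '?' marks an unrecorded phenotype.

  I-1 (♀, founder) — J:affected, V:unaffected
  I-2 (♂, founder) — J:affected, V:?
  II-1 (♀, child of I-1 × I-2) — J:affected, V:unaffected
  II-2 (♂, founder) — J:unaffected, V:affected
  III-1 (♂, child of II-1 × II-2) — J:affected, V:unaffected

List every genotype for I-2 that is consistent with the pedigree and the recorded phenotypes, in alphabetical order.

I-2 ∈ {JJ Vv, JJ vv, Jj Vv, Jj vv}

J/I-1 aff ·: Jj|JJ
J/I-2 aff ·: Jj|JJ
J/II-1 aff I-1×I-2: Jj|JJ
J/II-2 un ·: jj
J/III-1 aff II-1×II-2: Jj
⇒ J over [I-1,I-2,II-1,II-2,III-1]: 7 consistent
V/I-1 un ·: vv
V/I-2 ? ·: vv|Vv
V/II-1 un I-1×I-2: vv
V/II-2 aff ·: Vv
V/III-1 un II-1×II-2: vv
⇒ V over [I-1,I-2,II-1,II-2,III-1]: 2 consistent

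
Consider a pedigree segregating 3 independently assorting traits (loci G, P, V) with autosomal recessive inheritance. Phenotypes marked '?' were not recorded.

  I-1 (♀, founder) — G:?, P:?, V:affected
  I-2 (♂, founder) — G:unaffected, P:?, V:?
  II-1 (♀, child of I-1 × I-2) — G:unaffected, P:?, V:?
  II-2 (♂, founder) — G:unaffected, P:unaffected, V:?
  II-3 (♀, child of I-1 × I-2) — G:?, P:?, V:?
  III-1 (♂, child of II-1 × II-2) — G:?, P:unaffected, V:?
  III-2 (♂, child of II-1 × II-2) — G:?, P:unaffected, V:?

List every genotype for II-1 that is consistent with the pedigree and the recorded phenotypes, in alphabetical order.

II-1 ∈ {GG PP Vv, GG PP vv, GG Pp Vv, GG Pp vv, GG pp Vv, GG pp vv, Gg PP Vv, Gg PP vv, Gg Pp Vv, Gg Pp vv, Gg pp Vv, Gg pp vv}

G/I-1 ? ·: GG|Gg|gg
G/I-2 un ·: GG|Gg
G/II-1 un I-1×I-2: GG|Gg
G/II-2 un ·: GG|Gg
G/II-3 ? I-1×I-2: GG|Gg|gg
G/III-1 ? II-1×II-2: GG|Gg|gg
G/III-2 ? II-1×II-2: GG|Gg|gg
⇒ G over [I-1,I-2,II-1,II-2,II-3,III-1,III-2]: 170 consistent
P/I-1 ? ·: PP|Pp|pp
P/I-2 ? ·: PP|Pp|pp
P/II-1 ? I-1×I-2: PP|Pp|pp
P/II-2 un ·: PP|Pp
P/II-3 ? I-1×I-2: PP|Pp|pp
P/III-1 un II-1×II-2: PP|Pp
P/III-2 un II-1×II-2: PP|Pp
⇒ P over [I-1,I-2,II-1,II-2,II-3,III-1,III-2]: 160 consistent
V/I-1 aff ·: vv
V/I-2 ? ·: VV|Vv|vv
V/II-1 ? I-1×I-2: Vv|vv
V/II-2 ? ·: VV|Vv|vv
V/II-3 ? I-1×I-2: Vv|vv
V/III-1 ? II-1×II-2: VV|Vv|vv
V/III-2 ? II-1×II-2: VV|Vv|vv
⇒ V over [I-1,I-2,II-1,II-2,II-3,III-1,III-2]: 69 consistent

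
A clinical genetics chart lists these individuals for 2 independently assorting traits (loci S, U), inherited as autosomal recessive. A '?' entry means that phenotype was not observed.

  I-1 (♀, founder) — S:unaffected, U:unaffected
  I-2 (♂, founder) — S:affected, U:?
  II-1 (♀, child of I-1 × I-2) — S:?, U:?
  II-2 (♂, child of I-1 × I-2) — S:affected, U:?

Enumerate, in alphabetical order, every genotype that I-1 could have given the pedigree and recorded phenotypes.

I-1 ∈ {Ss UU, Ss Uu}

S/I-1 un ·: Ss
S/I-2 aff ·: ss
S/II-1 ? I-1×I-2: Ss|ss
S/II-2 aff I-1×I-2: ss
⇒ S over [I-1,I-2,II-1,II-2]: 2 consistent
U/I-1 un ·: UU|Uu
U/I-2 ? ·: UU|Uu|uu
U/II-1 ? I-1×I-2: UU|Uu|uu
U/II-2 ? I-1×I-2: UU|Uu|uu
⇒ U over [I-1,I-2,II-1,II-2]: 23 consistent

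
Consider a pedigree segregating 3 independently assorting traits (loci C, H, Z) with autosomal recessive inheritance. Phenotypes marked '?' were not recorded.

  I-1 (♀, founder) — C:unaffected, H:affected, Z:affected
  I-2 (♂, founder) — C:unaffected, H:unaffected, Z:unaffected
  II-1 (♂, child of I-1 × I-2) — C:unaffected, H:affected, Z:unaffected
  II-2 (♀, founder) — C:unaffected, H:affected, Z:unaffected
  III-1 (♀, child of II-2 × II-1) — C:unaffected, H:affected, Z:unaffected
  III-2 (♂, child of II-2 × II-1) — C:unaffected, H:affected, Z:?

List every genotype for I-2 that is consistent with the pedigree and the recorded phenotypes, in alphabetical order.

C/I-1 un ·: CC|Cc
C/I-2 un ·: CC|Cc
C/II-1 un I-1×I-2: CC|Cc
C/II-2 un ·: CC|Cc
C/III-1 un II-2×II-1: CC|Cc
C/III-2 un II-2×II-1: CC|Cc
⇒ C over [I-1,I-2,II-1,II-2,III-1,III-2]: 44 consistent
H/I-1 aff ·: hh
H/I-2 un ·: Hh
H/II-1 aff I-1×I-2: hh
H/II-2 aff ·: hh
H/III-1 aff II-2×II-1: hh
H/III-2 aff II-2×II-1: hh
⇒ H over [I-1,I-2,II-1,II-2,III-1,III-2]: 1 consistent
Z/I-1 aff ·: zz
Z/I-2 un ·: ZZ|Zz
Z/II-1 un I-1×I-2: Zz
Z/II-2 un ·: ZZ|Zz
Z/III-1 un II-2×II-1: ZZ|Zz
Z/III-2 ? II-2×II-1: ZZ|Zz|zz
⇒ Z over [I-1,I-2,II-1,II-2,III-1,III-2]: 20 consistent

I-2 ∈ {CC Hh ZZ, CC Hh Zz, Cc Hh ZZ, Cc Hh Zz}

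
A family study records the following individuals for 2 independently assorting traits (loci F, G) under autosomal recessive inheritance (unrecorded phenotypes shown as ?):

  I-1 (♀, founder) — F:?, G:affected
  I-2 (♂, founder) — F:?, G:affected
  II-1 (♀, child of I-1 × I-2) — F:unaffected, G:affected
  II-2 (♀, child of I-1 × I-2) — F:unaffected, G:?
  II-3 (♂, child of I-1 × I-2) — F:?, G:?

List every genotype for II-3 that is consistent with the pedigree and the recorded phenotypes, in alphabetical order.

II-3 ∈ {FF gg, Ff gg, ff gg}

F/I-1 ? ·: FF|Ff|ff
F/I-2 ? ·: FF|Ff|ff
F/II-1 un I-1×I-2: FF|Ff
F/II-2 un I-1×I-2: FF|Ff
F/II-3 ? I-1×I-2: FF|Ff|ff
⇒ F over [I-1,I-2,II-1,II-2,II-3]: 35 consistent
G/I-1 aff ·: gg
G/I-2 aff ·: gg
G/II-1 aff I-1×I-2: gg
G/II-2 ? I-1×I-2: gg
G/II-3 ? I-1×I-2: gg
⇒ G over [I-1,I-2,II-1,II-2,II-3]: 1 consistent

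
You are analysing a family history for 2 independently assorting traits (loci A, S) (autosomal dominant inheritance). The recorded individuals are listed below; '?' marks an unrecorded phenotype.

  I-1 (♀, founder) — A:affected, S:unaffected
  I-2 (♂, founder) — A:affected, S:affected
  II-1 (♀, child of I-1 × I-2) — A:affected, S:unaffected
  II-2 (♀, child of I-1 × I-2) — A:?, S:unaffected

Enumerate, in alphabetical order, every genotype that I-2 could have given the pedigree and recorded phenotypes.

A/I-1 aff ·: Aa|AA
A/I-2 aff ·: Aa|AA
A/II-1 aff I-1×I-2: Aa|AA
A/II-2 ? I-1×I-2: aa|Aa|AA
⇒ A over [I-1,I-2,II-1,II-2]: 15 consistent
S/I-1 un ·: ss
S/I-2 aff ·: Ss
S/II-1 un I-1×I-2: ss
S/II-2 un I-1×I-2: ss
⇒ S over [I-1,I-2,II-1,II-2]: 1 consistent

I-2 ∈ {AA Ss, Aa Ss}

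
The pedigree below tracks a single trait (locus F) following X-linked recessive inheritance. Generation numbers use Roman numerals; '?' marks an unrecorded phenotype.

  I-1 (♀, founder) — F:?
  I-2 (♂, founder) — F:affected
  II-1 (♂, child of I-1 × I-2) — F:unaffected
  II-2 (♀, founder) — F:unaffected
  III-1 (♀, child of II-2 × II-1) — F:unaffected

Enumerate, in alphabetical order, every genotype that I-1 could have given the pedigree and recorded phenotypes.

F/I-1 ? ·: X^FX^F|X^FX^f
F/I-2 aff ·: X^fY
F/II-1 un I-1×I-2: X^FY
F/II-2 un ·: X^FX^F|X^FX^f
F/III-1 un II-2×II-1: X^FX^F|X^FX^f
⇒ F over [I-1,I-2,II-1,II-2,III-1]: 6 consistent

I-1 ∈ {X^FX^F, X^FX^f}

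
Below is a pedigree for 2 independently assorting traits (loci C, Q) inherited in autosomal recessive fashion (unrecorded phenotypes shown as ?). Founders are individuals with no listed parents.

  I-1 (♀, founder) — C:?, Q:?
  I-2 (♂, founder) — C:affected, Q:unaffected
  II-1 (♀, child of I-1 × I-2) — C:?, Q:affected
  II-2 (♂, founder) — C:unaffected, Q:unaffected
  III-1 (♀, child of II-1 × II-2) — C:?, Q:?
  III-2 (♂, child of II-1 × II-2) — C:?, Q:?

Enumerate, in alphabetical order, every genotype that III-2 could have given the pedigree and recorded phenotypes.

III-2 ∈ {CC Qq, CC qq, Cc Qq, Cc qq, cc Qq, cc qq}

C/I-1 ? ·: CC|Cc|cc
C/I-2 aff ·: cc
C/II-1 ? I-1×I-2: Cc|cc
C/II-2 un ·: CC|Cc
C/III-1 ? II-1×II-2: CC|Cc|cc
C/III-2 ? II-1×II-2: CC|Cc|cc
⇒ C over [I-1,I-2,II-1,II-2,III-1,III-2]: 36 consistent
Q/I-1 ? ·: Qq|qq
Q/I-2 un ·: Qq
Q/II-1 aff I-1×I-2: qq
Q/II-2 un ·: QQ|Qq
Q/III-1 ? II-1×II-2: Qq|qq
Q/III-2 ? II-1×II-2: Qq|qq
⇒ Q over [I-1,I-2,II-1,II-2,III-1,III-2]: 10 consistent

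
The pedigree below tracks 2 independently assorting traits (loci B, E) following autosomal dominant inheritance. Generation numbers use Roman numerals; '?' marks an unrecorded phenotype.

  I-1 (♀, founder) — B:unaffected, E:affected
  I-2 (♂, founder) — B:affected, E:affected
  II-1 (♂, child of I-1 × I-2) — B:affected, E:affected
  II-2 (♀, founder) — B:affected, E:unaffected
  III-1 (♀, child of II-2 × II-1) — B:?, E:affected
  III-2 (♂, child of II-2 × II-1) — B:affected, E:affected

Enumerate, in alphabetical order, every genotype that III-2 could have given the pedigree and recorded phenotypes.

B/I-1 un ·: bb
B/I-2 aff ·: Bb|BB
B/II-1 aff I-1×I-2: Bb
B/II-2 aff ·: Bb|BB
B/III-1 ? II-2×II-1: bb|Bb|BB
B/III-2 aff II-2×II-1: Bb|BB
⇒ B over [I-1,I-2,II-1,II-2,III-1,III-2]: 20 consistent
E/I-1 aff ·: Ee|EE
E/I-2 aff ·: Ee|EE
E/II-1 aff I-1×I-2: Ee|EE
E/II-2 un ·: ee
E/III-1 aff II-2×II-1: Ee
E/III-2 aff II-2×II-1: Ee
⇒ E over [I-1,I-2,II-1,II-2,III-1,III-2]: 7 consistent

III-2 ∈ {BB Ee, Bb Ee}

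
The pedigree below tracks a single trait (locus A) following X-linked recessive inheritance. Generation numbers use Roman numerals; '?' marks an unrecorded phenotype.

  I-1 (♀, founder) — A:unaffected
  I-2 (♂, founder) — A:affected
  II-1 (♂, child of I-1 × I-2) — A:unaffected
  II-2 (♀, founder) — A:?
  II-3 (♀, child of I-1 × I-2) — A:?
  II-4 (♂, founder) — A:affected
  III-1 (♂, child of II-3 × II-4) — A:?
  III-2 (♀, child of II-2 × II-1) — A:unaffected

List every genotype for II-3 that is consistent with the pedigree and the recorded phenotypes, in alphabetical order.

II-3 ∈ {X^AX^a, X^aX^a}

A/I-1 un ·: X^AX^A|X^AX^a
A/I-2 aff ·: X^aY
A/II-1 un I-1×I-2: X^AY
A/II-2 ? ·: X^AX^A|X^AX^a|X^aX^a
A/II-3 ? I-1×I-2: X^AX^a|X^aX^a
A/II-4 aff ·: X^aY
A/III-1 ? II-3×II-4: X^AY|X^aY
A/III-2 un II-2×II-1: X^AX^A|X^AX^a
⇒ A over [I-1,I-2,II-1,II-2,II-3,II-4,III-1,III-2]: 20 consistent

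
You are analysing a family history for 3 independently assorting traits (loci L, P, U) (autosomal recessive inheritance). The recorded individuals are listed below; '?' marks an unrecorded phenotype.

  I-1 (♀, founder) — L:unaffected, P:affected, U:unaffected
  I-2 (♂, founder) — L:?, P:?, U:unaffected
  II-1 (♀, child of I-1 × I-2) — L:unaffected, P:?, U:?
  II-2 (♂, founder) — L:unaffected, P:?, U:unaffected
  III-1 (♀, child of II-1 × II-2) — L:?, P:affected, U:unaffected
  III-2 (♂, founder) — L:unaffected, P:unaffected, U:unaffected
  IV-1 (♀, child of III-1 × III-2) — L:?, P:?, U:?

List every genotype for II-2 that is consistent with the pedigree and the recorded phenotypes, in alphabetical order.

L/I-1 un ·: LL|Ll
L/I-2 ? ·: LL|Ll|ll
L/II-1 un I-1×I-2: LL|Ll
L/II-2 un ·: LL|Ll
L/III-1 ? II-1×II-2: LL|Ll|ll
L/III-2 un ·: LL|Ll
L/IV-1 ? III-1×III-2: LL|Ll|ll
⇒ L over [I-1,I-2,II-1,II-2,III-1,III-2,IV-1]: 139 consistent
P/I-1 aff ·: pp
P/I-2 ? ·: PP|Pp|pp
P/II-1 ? I-1×I-2: Pp|pp
P/II-2 ? ·: Pp|pp
P/III-1 aff II-1×II-2: pp
P/III-2 un ·: PP|Pp
P/IV-1 ? III-1×III-2: Pp|pp
⇒ P over [I-1,I-2,II-1,II-2,III-1,III-2,IV-1]: 24 consistent
U/I-1 un ·: UU|Uu
U/I-2 un ·: UU|Uu
U/II-1 ? I-1×I-2: UU|Uu|uu
U/II-2 un ·: UU|Uu
U/III-1 un II-1×II-2: UU|Uu
U/III-2 un ·: UU|Uu
U/IV-1 ? III-1×III-2: UU|Uu|uu
⇒ U over [I-1,I-2,II-1,II-2,III-1,III-2,IV-1]: 102 consistent

II-2 ∈ {LL Pp UU, LL Pp Uu, LL pp UU, LL pp Uu, Ll Pp UU, Ll Pp Uu, Ll pp UU, Ll pp Uu}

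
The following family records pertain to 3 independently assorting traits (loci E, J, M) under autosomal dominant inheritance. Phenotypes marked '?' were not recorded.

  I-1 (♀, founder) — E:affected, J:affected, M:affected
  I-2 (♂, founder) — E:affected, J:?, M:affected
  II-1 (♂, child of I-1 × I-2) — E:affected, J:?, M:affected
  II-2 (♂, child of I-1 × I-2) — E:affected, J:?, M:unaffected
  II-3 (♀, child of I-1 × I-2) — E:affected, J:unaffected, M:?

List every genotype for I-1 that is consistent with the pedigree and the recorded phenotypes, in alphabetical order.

I-1 ∈ {EE Jj Mm, Ee Jj Mm}

E/I-1 aff ·: Ee|EE
E/I-2 aff ·: Ee|EE
E/II-1 aff I-1×I-2: Ee|EE
E/II-2 aff I-1×I-2: Ee|EE
E/II-3 aff I-1×I-2: Ee|EE
⇒ E over [I-1,I-2,II-1,II-2,II-3]: 25 consistent
J/I-1 aff ·: Jj
J/I-2 ? ·: jj|Jj
J/II-1 ? I-1×I-2: jj|Jj|JJ
J/II-2 ? I-1×I-2: jj|Jj|JJ
J/II-3 un I-1×I-2: jj
⇒ J over [I-1,I-2,II-1,II-2,II-3]: 13 consistent
M/I-1 aff ·: Mm
M/I-2 aff ·: Mm
M/II-1 aff I-1×I-2: Mm|MM
M/II-2 un I-1×I-2: mm
M/II-3 ? I-1×I-2: mm|Mm|MM
⇒ M over [I-1,I-2,II-1,II-2,II-3]: 6 consistent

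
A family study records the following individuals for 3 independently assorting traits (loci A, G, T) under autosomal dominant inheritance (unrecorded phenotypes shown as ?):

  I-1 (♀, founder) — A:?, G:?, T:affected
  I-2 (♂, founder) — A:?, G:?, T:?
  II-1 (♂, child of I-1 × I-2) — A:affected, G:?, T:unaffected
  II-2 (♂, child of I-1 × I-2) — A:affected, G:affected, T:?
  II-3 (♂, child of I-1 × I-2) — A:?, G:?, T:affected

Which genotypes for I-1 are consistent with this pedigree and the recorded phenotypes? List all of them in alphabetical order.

A/I-1 ? ·: aa|Aa|AA
A/I-2 ? ·: aa|Aa|AA
A/II-1 aff I-1×I-2: Aa|AA
A/II-2 aff I-1×I-2: Aa|AA
A/II-3 ? I-1×I-2: aa|Aa|AA
⇒ A over [I-1,I-2,II-1,II-2,II-3]: 35 consistent
G/I-1 ? ·: gg|Gg|GG
G/I-2 ? ·: gg|Gg|GG
G/II-1 ? I-1×I-2: gg|Gg|GG
G/II-2 aff I-1×I-2: Gg|GG
G/II-3 ? I-1×I-2: gg|Gg|GG
⇒ G over [I-1,I-2,II-1,II-2,II-3]: 45 consistent
T/I-1 aff ·: Tt
T/I-2 ? ·: tt|Tt
T/II-1 un I-1×I-2: tt
T/II-2 ? I-1×I-2: tt|Tt|TT
T/II-3 aff I-1×I-2: Tt|TT
⇒ T over [I-1,I-2,II-1,II-2,II-3]: 8 consistent

I-1 ∈ {AA GG Tt, AA Gg Tt, AA gg Tt, Aa GG Tt, Aa Gg Tt, Aa gg Tt, aa GG Tt, aa Gg Tt, aa gg Tt}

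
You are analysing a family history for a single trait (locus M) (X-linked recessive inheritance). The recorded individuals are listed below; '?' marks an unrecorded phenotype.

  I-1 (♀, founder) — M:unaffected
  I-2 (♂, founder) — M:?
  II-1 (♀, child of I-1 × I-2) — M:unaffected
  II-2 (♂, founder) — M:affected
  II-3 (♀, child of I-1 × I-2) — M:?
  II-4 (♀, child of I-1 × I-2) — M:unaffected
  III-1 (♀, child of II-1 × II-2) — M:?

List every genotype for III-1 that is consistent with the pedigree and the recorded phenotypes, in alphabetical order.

III-1 ∈ {X^MX^m, X^mX^m}

M/I-1 un ·: X^MX^M|X^MX^m
M/I-2 ? ·: X^MY|X^mY
M/II-1 un I-1×I-2: X^MX^M|X^MX^m
M/II-2 aff ·: X^mY
M/II-3 ? I-1×I-2: X^MX^M|X^MX^m|X^mX^m
M/II-4 un I-1×I-2: X^MX^M|X^MX^m
M/III-1 ? II-1×II-2: X^MX^m|X^mX^m
⇒ M over [I-1,I-2,II-1,II-2,II-3,II-4,III-1]: 19 consistent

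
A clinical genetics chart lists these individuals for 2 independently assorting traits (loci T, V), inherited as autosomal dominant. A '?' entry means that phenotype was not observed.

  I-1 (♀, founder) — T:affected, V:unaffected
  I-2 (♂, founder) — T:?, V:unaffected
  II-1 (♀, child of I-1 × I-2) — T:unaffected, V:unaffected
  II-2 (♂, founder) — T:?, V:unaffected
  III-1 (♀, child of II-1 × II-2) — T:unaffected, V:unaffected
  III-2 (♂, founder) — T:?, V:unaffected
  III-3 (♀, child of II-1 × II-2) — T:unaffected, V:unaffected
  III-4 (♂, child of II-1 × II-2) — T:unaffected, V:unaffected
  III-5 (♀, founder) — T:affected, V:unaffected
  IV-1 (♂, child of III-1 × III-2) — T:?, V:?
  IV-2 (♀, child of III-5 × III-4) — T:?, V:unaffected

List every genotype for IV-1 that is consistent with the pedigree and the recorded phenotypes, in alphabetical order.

T/I-1 aff ·: Tt
T/I-2 ? ·: tt|Tt
T/II-1 un I-1×I-2: tt
T/II-2 ? ·: tt|Tt
T/III-1 un II-1×II-2: tt
T/III-2 ? ·: tt|Tt|TT
T/III-3 un II-1×II-2: tt
T/III-4 un II-1×II-2: tt
T/III-5 aff ·: Tt|TT
T/IV-1 ? III-1×III-2: tt|Tt
T/IV-2 ? III-5×III-4: tt|Tt
⇒ T over [I-1,I-2,II-1,II-2,III-1,III-2,III-3,III-4,III-5,IV-1,IV-2]: 48 consistent
V/I-1 un ·: vv
V/I-2 un ·: vv
V/II-1 un I-1×I-2: vv
V/II-2 un ·: vv
V/III-1 un II-1×II-2: vv
V/III-2 un ·: vv
V/III-3 un II-1×II-2: vv
V/III-4 un II-1×II-2: vv
V/III-5 un ·: vv
V/IV-1 ? III-1×III-2: vv
V/IV-2 un III-5×III-4: vv
⇒ V over [I-1,I-2,II-1,II-2,III-1,III-2,III-3,III-4,III-5,IV-1,IV-2]: 1 consistent

IV-1 ∈ {Tt vv, tt vv}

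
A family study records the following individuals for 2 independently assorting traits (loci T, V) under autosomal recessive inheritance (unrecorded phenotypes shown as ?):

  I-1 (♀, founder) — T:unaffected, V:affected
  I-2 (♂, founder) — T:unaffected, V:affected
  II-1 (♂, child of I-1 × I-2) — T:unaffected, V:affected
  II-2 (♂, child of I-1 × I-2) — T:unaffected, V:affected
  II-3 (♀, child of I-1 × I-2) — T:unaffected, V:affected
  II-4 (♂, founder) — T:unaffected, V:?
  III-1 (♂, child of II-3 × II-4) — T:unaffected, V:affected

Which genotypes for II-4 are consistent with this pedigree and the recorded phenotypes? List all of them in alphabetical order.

II-4 ∈ {TT Vv, TT vv, Tt Vv, Tt vv}

T/I-1 un ·: TT|Tt
T/I-2 un ·: TT|Tt
T/II-1 un I-1×I-2: TT|Tt
T/II-2 un I-1×I-2: TT|Tt
T/II-3 un I-1×I-2: TT|Tt
T/II-4 un ·: TT|Tt
T/III-1 un II-3×II-4: TT|Tt
⇒ T over [I-1,I-2,II-1,II-2,II-3,II-4,III-1]: 87 consistent
V/I-1 aff ·: vv
V/I-2 aff ·: vv
V/II-1 aff I-1×I-2: vv
V/II-2 aff I-1×I-2: vv
V/II-3 aff I-1×I-2: vv
V/II-4 ? ·: Vv|vv
V/III-1 aff II-3×II-4: vv
⇒ V over [I-1,I-2,II-1,II-2,II-3,II-4,III-1]: 2 consistent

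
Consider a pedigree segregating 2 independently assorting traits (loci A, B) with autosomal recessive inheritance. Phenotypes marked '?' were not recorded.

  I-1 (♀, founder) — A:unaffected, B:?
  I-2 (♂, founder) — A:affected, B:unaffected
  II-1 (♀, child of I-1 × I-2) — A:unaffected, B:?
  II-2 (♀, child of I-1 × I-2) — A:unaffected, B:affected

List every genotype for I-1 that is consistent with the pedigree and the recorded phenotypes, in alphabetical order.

I-1 ∈ {AA Bb, AA bb, Aa Bb, Aa bb}

A/I-1 un ·: AA|Aa
A/I-2 aff ·: aa
A/II-1 un I-1×I-2: Aa
A/II-2 un I-1×I-2: Aa
⇒ A over [I-1,I-2,II-1,II-2]: 2 consistent
B/I-1 ? ·: Bb|bb
B/I-2 un ·: Bb
B/II-1 ? I-1×I-2: BB|Bb|bb
B/II-2 aff I-1×I-2: bb
⇒ B over [I-1,I-2,II-1,II-2]: 5 consistent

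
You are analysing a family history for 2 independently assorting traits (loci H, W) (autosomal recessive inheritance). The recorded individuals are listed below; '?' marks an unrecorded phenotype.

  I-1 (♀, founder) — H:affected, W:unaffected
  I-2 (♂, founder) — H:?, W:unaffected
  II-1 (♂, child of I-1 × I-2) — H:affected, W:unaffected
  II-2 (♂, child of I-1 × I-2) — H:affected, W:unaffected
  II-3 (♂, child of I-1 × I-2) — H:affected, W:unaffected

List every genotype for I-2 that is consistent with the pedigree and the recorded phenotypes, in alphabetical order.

H/I-1 aff ·: hh
H/I-2 ? ·: Hh|hh
H/II-1 aff I-1×I-2: hh
H/II-2 aff I-1×I-2: hh
H/II-3 aff I-1×I-2: hh
⇒ H over [I-1,I-2,II-1,II-2,II-3]: 2 consistent
W/I-1 un ·: WW|Ww
W/I-2 un ·: WW|Ww
W/II-1 un I-1×I-2: WW|Ww
W/II-2 un I-1×I-2: WW|Ww
W/II-3 un I-1×I-2: WW|Ww
⇒ W over [I-1,I-2,II-1,II-2,II-3]: 25 consistent

I-2 ∈ {Hh WW, Hh Ww, hh WW, hh Ww}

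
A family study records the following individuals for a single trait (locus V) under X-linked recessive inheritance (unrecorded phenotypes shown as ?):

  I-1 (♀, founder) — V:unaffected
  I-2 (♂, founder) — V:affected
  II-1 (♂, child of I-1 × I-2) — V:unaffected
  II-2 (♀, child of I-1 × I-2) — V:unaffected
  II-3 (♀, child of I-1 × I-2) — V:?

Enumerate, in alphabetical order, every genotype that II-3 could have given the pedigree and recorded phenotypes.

V/I-1 un ·: X^VX^V|X^VX^v
V/I-2 aff ·: X^vY
V/II-1 un I-1×I-2: X^VY
V/II-2 un I-1×I-2: X^VX^v
V/II-3 ? I-1×I-2: X^VX^v|X^vX^v
⇒ V over [I-1,I-2,II-1,II-2,II-3]: 3 consistent

II-3 ∈ {X^VX^v, X^vX^v}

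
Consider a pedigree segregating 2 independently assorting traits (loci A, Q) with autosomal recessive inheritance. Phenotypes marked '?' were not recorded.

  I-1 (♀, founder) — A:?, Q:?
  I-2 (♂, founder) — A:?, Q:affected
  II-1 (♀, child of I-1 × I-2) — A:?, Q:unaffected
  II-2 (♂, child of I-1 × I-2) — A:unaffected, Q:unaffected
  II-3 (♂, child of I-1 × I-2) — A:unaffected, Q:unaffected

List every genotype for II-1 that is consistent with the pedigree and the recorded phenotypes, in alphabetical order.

II-1 ∈ {AA Qq, Aa Qq, aa Qq}

A/I-1 ? ·: AA|Aa|aa
A/I-2 ? ·: AA|Aa|aa
A/II-1 ? I-1×I-2: AA|Aa|aa
A/II-2 un I-1×I-2: AA|Aa
A/II-3 un I-1×I-2: AA|Aa
⇒ A over [I-1,I-2,II-1,II-2,II-3]: 35 consistent
Q/I-1 ? ·: QQ|Qq
Q/I-2 aff ·: qq
Q/II-1 un I-1×I-2: Qq
Q/II-2 un I-1×I-2: Qq
Q/II-3 un I-1×I-2: Qq
⇒ Q over [I-1,I-2,II-1,II-2,II-3]: 2 consistent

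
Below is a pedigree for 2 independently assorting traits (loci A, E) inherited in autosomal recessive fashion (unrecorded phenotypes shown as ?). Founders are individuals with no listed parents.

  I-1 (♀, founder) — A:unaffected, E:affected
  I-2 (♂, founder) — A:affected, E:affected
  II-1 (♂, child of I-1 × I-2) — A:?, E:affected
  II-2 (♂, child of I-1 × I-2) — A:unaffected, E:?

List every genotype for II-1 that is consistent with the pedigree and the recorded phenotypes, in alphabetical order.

A/I-1 un ·: AA|Aa
A/I-2 aff ·: aa
A/II-1 ? I-1×I-2: Aa|aa
A/II-2 un I-1×I-2: Aa
⇒ A over [I-1,I-2,II-1,II-2]: 3 consistent
E/I-1 aff ·: ee
E/I-2 aff ·: ee
E/II-1 aff I-1×I-2: ee
E/II-2 ? I-1×I-2: ee
⇒ E over [I-1,I-2,II-1,II-2]: 1 consistent

II-1 ∈ {Aa ee, aa ee}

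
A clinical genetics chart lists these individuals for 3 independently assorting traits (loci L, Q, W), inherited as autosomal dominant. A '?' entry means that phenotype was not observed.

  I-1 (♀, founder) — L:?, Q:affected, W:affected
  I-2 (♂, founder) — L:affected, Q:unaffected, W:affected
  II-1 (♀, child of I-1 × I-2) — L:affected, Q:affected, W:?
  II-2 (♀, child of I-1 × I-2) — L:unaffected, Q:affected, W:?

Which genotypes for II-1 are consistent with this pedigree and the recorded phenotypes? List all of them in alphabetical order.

L/I-1 ? ·: ll|Ll
L/I-2 aff ·: Ll
L/II-1 aff I-1×I-2: Ll|LL
L/II-2 un I-1×I-2: ll
⇒ L over [I-1,I-2,II-1,II-2]: 3 consistent
Q/I-1 aff ·: Qq|QQ
Q/I-2 un ·: qq
Q/II-1 aff I-1×I-2: Qq
Q/II-2 aff I-1×I-2: Qq
⇒ Q over [I-1,I-2,II-1,II-2]: 2 consistent
W/I-1 aff ·: Ww|WW
W/I-2 aff ·: Ww|WW
W/II-1 ? I-1×I-2: ww|Ww|WW
W/II-2 ? I-1×I-2: ww|Ww|WW
⇒ W over [I-1,I-2,II-1,II-2]: 18 consistent

II-1 ∈ {LL Qq WW, LL Qq Ww, LL Qq ww, Ll Qq WW, Ll Qq Ww, Ll Qq ww}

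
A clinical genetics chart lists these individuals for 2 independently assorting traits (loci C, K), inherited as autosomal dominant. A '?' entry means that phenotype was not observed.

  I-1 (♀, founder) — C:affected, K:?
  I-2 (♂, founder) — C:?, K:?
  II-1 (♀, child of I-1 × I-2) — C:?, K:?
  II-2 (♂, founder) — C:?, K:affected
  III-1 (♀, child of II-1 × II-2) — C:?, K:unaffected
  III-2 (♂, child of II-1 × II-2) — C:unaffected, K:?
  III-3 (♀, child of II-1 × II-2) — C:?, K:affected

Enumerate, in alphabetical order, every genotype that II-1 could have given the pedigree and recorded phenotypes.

II-1 ∈ {Cc Kk, Cc kk, cc Kk, cc kk}

C/I-1 aff ·: Cc|CC
C/I-2 ? ·: cc|Cc|CC
C/II-1 ? I-1×I-2: cc|Cc
C/II-2 ? ·: cc|Cc
C/III-1 ? II-1×II-2: cc|Cc|CC
C/III-2 un II-1×II-2: cc
C/III-3 ? II-1×II-2: cc|Cc|CC
⇒ C over [I-1,I-2,II-1,II-2,III-1,III-2,III-3]: 75 consistent
K/I-1 ? ·: kk|Kk|KK
K/I-2 ? ·: kk|Kk|KK
K/II-1 ? I-1×I-2: kk|Kk
K/II-2 aff ·: Kk
K/III-1 un II-1×II-2: kk
K/III-2 ? II-1×II-2: kk|Kk|KK
K/III-3 aff II-1×II-2: Kk|KK
⇒ K over [I-1,I-2,II-1,II-2,III-1,III-2,III-3]: 50 consistent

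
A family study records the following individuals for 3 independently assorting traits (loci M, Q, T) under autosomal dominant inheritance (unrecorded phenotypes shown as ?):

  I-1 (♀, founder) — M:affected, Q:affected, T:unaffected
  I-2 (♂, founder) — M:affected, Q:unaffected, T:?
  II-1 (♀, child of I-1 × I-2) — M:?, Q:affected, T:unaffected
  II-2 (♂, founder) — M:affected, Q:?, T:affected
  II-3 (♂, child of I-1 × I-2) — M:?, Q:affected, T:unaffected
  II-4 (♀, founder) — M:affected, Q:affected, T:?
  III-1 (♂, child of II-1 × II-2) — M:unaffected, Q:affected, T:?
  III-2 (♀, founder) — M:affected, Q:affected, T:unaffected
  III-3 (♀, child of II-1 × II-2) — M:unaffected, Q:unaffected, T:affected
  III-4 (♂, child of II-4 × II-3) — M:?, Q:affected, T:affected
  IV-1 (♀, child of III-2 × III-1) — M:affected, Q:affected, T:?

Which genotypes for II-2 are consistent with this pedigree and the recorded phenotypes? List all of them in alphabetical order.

II-2 ∈ {Mm Qq TT, Mm Qq Tt, Mm qq TT, Mm qq Tt}

M/I-1 aff ·: Mm|MM
M/I-2 aff ·: Mm|MM
M/II-1 ? I-1×I-2: mm|Mm
M/II-2 aff ·: Mm
M/II-3 ? I-1×I-2: mm|Mm|MM
M/II-4 aff ·: Mm|MM
M/III-1 un II-1×II-2: mm
M/III-2 aff ·: Mm|MM
M/III-3 un II-1×II-2: mm
M/III-4 ? II-4×II-3: mm|Mm|MM
M/IV-1 aff III-2×III-1: Mm
⇒ M over [I-1,I-2,II-1,II-2,II-3,II-4,III-1,III-2,III-3,III-4,IV-1]: 76 consistent
Q/I-1 aff ·: Qq|QQ
Q/I-2 un ·: qq
Q/II-1 aff I-1×I-2: Qq
Q/II-2 ? ·: qq|Qq
Q/II-3 aff I-1×I-2: Qq
Q/II-4 aff ·: Qq|QQ
Q/III-1 aff II-1×II-2: Qq|QQ
Q/III-2 aff ·: Qq|QQ
Q/III-3 un II-1×II-2: qq
Q/III-4 aff II-4×II-3: Qq|QQ
Q/IV-1 aff III-2×III-1: Qq|QQ
⇒ Q over [I-1,I-2,II-1,II-2,II-3,II-4,III-1,III-2,III-3,III-4,IV-1]: 88 consistent
T/I-1 un ·: tt
T/I-2 ? ·: tt|Tt
T/II-1 un I-1×I-2: tt
T/II-2 aff ·: Tt|TT
T/II-3 un I-1×I-2: tt
T/II-4 ? ·: Tt|TT
T/III-1 ? II-1×II-2: tt|Tt
T/III-2 un ·: tt
T/III-3 aff II-1×II-2: Tt
T/III-4 aff II-4×II-3: Tt
T/IV-1 ? III-2×III-1: tt|Tt
⇒ T over [I-1,I-2,II-1,II-2,II-3,II-4,III-1,III-2,III-3,III-4,IV-1]: 20 consistent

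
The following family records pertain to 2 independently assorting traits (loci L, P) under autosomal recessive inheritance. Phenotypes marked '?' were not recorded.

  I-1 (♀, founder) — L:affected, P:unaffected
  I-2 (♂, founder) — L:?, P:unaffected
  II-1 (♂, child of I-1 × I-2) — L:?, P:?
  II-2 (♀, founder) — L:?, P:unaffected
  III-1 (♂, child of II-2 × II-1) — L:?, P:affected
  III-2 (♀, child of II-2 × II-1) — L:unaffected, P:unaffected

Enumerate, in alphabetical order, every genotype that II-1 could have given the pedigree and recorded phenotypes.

L/I-1 aff ·: ll
L/I-2 ? ·: LL|Ll|ll
L/II-1 ? I-1×I-2: Ll|ll
L/II-2 ? ·: LL|Ll|ll
L/III-1 ? II-2×II-1: LL|Ll|ll
L/III-2 un II-2×II-1: LL|Ll
⇒ L over [I-1,I-2,II-1,II-2,III-1,III-2]: 30 consistent
P/I-1 un ·: PP|Pp
P/I-2 un ·: PP|Pp
P/II-1 ? I-1×I-2: Pp|pp
P/II-2 un ·: Pp
P/III-1 aff II-2×II-1: pp
P/III-2 un II-2×II-1: PP|Pp
⇒ P over [I-1,I-2,II-1,II-2,III-1,III-2]: 7 consistent

II-1 ∈ {Ll Pp, Ll pp, ll Pp, ll pp}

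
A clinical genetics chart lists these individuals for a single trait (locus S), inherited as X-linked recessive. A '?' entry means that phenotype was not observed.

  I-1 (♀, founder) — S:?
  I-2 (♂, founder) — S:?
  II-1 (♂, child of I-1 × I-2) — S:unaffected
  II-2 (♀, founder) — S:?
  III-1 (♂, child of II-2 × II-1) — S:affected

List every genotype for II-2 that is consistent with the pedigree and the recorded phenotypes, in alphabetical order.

S/I-1 ? ·: X^SX^S|X^SX^s
S/I-2 ? ·: X^SY|X^sY
S/II-1 un I-1×I-2: X^SY
S/II-2 ? ·: X^SX^s|X^sX^s
S/III-1 aff II-2×II-1: X^sY
⇒ S over [I-1,I-2,II-1,II-2,III-1]: 8 consistent

II-2 ∈ {X^SX^s, X^sX^s}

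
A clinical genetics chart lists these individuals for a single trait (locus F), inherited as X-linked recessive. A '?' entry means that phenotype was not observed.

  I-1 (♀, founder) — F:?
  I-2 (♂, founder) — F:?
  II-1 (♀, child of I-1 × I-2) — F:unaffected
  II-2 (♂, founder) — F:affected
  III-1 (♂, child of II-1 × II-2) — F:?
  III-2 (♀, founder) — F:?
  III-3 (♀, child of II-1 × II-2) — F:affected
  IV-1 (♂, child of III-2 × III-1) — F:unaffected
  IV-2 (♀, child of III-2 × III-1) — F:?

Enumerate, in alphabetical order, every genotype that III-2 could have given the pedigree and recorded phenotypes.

F/I-1 ? ·: X^FX^F|X^FX^f|X^fX^f
F/I-2 ? ·: X^FY|X^fY
F/II-1 un I-1×I-2: X^FX^f
F/II-2 aff ·: X^fY
F/III-1 ? II-1×II-2: X^FY|X^fY
F/III-2 ? ·: X^FX^F|X^FX^f
F/III-3 aff II-1×II-2: X^fX^f
F/IV-1 un III-2×III-1: X^FY
F/IV-2 ? III-2×III-1: X^FX^F|X^FX^f|X^fX^f
⇒ F over [I-1,I-2,II-1,II-2,III-1,III-2,III-3,IV-1,IV-2]: 24 consistent

III-2 ∈ {X^FX^F, X^FX^f}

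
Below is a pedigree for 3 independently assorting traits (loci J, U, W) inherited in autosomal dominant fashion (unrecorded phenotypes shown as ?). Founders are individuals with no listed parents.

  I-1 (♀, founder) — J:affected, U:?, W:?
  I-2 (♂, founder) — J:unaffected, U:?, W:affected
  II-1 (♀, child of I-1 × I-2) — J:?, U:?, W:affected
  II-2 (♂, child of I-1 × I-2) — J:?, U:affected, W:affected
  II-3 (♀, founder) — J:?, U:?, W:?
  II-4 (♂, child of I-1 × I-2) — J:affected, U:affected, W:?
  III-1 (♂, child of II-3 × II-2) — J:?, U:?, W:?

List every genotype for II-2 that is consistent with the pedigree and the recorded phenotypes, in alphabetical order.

II-2 ∈ {Jj UU WW, Jj UU Ww, Jj Uu WW, Jj Uu Ww, jj UU WW, jj UU Ww, jj Uu WW, jj Uu Ww}

J/I-1 aff ·: Jj|JJ
J/I-2 un ·: jj
J/II-1 ? I-1×I-2: jj|Jj
J/II-2 ? I-1×I-2: jj|Jj
J/II-3 ? ·: jj|Jj|JJ
J/II-4 aff I-1×I-2: Jj
J/III-1 ? II-3×II-2: jj|Jj|JJ
⇒ J over [I-1,I-2,II-1,II-2,II-3,II-4,III-1]: 29 consistent
U/I-1 ? ·: uu|Uu|UU
U/I-2 ? ·: uu|Uu|UU
U/II-1 ? I-1×I-2: uu|Uu|UU
U/II-2 aff I-1×I-2: Uu|UU
U/II-3 ? ·: uu|Uu|UU
U/II-4 aff I-1×I-2: Uu|UU
U/III-1 ? II-3×II-2: uu|Uu|UU
⇒ U over [I-1,I-2,II-1,II-2,II-3,II-4,III-1]: 200 consistent
W/I-1 ? ·: ww|Ww|WW
W/I-2 aff ·: Ww|WW
W/II-1 aff I-1×I-2: Ww|WW
W/II-2 aff I-1×I-2: Ww|WW
W/II-3 ? ·: ww|Ww|WW
W/II-4 ? I-1×I-2: ww|Ww|WW
W/III-1 ? II-3×II-2: ww|Ww|WW
⇒ W over [I-1,I-2,II-1,II-2,II-3,II-4,III-1]: 179 consistent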